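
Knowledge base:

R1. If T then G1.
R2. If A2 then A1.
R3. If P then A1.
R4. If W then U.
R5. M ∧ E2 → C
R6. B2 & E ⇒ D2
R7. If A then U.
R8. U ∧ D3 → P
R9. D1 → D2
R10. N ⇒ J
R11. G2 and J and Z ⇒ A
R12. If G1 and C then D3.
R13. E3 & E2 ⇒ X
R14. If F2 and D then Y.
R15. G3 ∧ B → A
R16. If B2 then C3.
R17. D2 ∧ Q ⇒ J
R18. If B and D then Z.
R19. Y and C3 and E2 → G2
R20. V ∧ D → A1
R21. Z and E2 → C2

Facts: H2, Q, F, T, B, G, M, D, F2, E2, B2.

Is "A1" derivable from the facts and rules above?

Forward chaining from the given facts derives: G1, C, D3, Y, C3, Z, G2, C2.
Rules concluding A1: R2 needs A2; R3 needs P; R20 needs V — none of these are established.

No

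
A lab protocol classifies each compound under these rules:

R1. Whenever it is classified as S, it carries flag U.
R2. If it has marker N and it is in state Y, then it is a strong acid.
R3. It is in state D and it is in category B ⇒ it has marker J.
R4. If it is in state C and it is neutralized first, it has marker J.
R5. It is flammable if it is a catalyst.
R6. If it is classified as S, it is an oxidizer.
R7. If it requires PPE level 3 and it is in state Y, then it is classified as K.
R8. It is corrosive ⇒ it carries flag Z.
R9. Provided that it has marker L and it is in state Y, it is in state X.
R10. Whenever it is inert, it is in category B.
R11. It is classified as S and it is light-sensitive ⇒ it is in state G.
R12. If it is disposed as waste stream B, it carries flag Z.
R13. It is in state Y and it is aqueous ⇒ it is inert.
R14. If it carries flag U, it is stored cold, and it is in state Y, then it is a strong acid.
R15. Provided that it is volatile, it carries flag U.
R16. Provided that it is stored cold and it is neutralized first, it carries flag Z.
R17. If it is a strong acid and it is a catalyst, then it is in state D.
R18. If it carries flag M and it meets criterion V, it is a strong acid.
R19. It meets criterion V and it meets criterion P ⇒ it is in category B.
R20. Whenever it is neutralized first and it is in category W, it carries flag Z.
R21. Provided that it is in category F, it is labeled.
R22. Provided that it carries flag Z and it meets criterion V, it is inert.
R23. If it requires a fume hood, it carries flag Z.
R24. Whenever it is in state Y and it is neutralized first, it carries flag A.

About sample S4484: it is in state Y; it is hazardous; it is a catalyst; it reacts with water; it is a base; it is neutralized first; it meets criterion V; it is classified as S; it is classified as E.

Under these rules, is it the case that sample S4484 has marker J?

No

Forward chaining from the given facts derives: carries flag U, is flammable, is an oxidizer, carries flag A.
Rules concluding "it has marker J": R3 needs "it is in state D"; R4 needs "it is in state C" — none of these are established.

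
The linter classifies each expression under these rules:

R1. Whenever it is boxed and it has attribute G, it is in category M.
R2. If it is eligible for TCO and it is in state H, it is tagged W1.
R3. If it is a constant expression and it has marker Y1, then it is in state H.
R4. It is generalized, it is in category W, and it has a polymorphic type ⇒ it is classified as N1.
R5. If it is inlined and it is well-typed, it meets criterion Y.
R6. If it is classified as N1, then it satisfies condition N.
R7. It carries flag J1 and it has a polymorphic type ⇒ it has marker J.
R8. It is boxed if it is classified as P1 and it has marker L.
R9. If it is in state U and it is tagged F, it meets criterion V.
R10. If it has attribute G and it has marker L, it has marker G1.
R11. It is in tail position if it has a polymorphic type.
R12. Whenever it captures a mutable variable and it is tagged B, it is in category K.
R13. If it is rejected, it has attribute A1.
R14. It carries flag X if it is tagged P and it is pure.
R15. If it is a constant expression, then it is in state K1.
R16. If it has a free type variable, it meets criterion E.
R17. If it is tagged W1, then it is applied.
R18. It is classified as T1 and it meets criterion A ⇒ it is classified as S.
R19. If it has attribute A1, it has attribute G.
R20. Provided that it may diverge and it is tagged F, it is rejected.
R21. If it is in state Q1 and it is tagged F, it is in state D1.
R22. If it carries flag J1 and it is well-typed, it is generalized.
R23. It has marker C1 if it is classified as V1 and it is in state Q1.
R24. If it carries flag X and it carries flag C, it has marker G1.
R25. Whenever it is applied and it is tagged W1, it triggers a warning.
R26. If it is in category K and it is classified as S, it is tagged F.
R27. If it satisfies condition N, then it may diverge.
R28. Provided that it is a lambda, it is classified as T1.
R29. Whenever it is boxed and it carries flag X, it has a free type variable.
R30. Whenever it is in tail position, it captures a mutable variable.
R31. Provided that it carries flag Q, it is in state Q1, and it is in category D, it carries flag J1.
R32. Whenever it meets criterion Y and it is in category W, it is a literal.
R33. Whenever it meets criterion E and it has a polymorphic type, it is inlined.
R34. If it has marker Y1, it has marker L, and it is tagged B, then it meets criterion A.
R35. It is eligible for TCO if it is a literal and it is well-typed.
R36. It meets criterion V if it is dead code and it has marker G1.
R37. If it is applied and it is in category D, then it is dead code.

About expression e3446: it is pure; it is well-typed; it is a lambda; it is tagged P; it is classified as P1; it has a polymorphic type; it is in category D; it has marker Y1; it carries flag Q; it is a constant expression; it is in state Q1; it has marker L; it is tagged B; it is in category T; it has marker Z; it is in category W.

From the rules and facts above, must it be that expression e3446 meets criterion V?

By R3 (it is a constant expression, it has marker Y1): it is in state H.
By R8 (it is classified as P1, it has marker L): it is boxed.
By R11 (it has a polymorphic type): it is in tail position.
By R14 (it is tagged P, it is pure): it carries flag X.
By R28 (it is a lambda): it is classified as T1.
By R29 (it is boxed, it carries flag X): it has a free type variable.
By R30 (it is in tail position): it captures a mutable variable.
By R31 (it carries flag Q, it is in state Q1, it is in category D): it carries flag J1.
By R34 (it has marker Y1, it has marker L, it is tagged B): it meets criterion A.
By R12 (it captures a mutable variable, it is tagged B): it is in category K.
By R16 (it has a free type variable): it meets criterion E.
By R18 (it is classified as T1, it meets criterion A): it is classified as S.
By R22 (it carries flag J1, it is well-typed): it is generalized.
By R26 (it is in category K, it is classified as S): it is tagged F.
By R33 (it meets criterion E, it has a polymorphic type): it is inlined.
By R4 (it is generalized, it is in category W, it has a polymorphic type): it is classified as N1.
By R5 (it is inlined, it is well-typed): it meets criterion Y.
By R6 (it is classified as N1): it satisfies condition N.
By R27 (it satisfies condition N): it may diverge.
By R32 (it meets criterion Y, it is in category W): it is a literal.
By R35 (it is a literal, it is well-typed): it is eligible for TCO.
By R2 (it is eligible for TCO, it is in state H): it is tagged W1.
By R17 (it is tagged W1): it is applied.
By R20 (it may diverge, it is tagged F): it is rejected.
By R37 (it is applied, it is in category D): it is dead code.
By R13 (it is rejected): it has attribute A1.
By R19 (it has attribute A1): it has attribute G.
By R10 (it has attribute G, it has marker L): it has marker G1.
By R36 (it is dead code, it has marker G1): it meets criterion V.

Yes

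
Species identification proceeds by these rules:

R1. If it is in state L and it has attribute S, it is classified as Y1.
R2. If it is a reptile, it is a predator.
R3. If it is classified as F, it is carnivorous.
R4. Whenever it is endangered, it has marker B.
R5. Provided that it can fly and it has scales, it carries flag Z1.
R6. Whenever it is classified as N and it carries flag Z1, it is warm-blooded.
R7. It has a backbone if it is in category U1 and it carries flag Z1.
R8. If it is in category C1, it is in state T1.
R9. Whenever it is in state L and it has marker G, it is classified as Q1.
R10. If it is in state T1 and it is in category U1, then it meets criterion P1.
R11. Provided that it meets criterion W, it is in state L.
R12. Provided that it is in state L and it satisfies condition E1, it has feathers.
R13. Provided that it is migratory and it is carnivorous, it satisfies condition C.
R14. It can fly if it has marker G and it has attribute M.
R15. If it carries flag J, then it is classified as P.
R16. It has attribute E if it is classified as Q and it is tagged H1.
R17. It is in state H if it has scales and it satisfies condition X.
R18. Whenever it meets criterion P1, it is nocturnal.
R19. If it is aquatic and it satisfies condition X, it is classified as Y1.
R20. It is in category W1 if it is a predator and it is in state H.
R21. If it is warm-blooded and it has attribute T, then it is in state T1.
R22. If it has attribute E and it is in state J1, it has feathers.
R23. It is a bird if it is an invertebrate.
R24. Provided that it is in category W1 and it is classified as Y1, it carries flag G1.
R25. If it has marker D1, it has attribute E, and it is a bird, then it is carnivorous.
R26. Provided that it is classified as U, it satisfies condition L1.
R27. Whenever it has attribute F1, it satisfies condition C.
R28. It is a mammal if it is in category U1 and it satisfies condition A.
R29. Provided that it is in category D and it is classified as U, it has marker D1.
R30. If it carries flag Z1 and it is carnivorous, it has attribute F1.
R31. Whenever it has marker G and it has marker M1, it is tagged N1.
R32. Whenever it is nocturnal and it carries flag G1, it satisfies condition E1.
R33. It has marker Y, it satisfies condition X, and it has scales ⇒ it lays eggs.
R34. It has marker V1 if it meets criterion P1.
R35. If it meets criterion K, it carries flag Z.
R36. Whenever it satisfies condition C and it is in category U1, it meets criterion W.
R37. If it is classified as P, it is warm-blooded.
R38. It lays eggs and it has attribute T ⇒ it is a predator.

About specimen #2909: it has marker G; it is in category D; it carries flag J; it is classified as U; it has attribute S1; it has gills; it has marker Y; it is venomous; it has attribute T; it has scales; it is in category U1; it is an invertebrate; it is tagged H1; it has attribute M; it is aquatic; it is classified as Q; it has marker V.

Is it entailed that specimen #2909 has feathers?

No

Forward chaining from the given facts derives: can fly, is classified as P, has attribute E, is a bird, satisfies condition L1, has marker D1, is warm-blooded, carries flag Z1, has a backbone, is in state T1, is carnivorous, has attribute F1, meets criterion P1, is nocturnal, satisfies condition C, has marker V1, meets criterion W, is in state L, is classified as Q1.
Rules concluding "it has feathers": R12 needs "it satisfies condition E1"; R22 needs "it is in state J1" — none of these are established.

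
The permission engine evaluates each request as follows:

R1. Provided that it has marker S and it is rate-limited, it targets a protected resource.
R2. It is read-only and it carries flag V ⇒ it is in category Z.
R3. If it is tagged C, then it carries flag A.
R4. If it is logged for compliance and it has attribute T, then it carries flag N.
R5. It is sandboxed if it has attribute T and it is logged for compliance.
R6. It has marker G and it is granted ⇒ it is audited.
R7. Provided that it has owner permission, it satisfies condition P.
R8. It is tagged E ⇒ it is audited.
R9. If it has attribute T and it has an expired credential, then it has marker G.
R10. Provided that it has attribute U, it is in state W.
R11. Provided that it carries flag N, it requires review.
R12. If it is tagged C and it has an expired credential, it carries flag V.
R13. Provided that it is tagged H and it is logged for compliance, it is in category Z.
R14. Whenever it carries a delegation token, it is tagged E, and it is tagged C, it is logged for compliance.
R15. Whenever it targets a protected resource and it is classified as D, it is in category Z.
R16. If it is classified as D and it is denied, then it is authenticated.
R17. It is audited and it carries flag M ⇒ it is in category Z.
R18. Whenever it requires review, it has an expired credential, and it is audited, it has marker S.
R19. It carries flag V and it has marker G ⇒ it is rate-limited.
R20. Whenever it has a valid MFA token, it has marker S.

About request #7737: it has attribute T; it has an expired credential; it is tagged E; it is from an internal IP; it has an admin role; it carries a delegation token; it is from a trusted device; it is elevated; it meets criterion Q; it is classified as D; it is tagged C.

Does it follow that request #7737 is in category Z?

By R8 (it is tagged E): it is audited.
By R9 (it has attribute T, it has an expired credential): it has marker G.
By R12 (it is tagged C, it has an expired credential): it carries flag V.
By R14 (it carries a delegation token, it is tagged E, it is tagged C): it is logged for compliance.
By R19 (it carries flag V, it has marker G): it is rate-limited.
By R4 (it is logged for compliance, it has attribute T): it carries flag N.
By R11 (it carries flag N): it requires review.
By R18 (it requires review, it has an expired credential, it is audited): it has marker S.
By R1 (it has marker S, it is rate-limited): it targets a protected resource.
By R15 (it targets a protected resource, it is classified as D): it is in category Z.

Yes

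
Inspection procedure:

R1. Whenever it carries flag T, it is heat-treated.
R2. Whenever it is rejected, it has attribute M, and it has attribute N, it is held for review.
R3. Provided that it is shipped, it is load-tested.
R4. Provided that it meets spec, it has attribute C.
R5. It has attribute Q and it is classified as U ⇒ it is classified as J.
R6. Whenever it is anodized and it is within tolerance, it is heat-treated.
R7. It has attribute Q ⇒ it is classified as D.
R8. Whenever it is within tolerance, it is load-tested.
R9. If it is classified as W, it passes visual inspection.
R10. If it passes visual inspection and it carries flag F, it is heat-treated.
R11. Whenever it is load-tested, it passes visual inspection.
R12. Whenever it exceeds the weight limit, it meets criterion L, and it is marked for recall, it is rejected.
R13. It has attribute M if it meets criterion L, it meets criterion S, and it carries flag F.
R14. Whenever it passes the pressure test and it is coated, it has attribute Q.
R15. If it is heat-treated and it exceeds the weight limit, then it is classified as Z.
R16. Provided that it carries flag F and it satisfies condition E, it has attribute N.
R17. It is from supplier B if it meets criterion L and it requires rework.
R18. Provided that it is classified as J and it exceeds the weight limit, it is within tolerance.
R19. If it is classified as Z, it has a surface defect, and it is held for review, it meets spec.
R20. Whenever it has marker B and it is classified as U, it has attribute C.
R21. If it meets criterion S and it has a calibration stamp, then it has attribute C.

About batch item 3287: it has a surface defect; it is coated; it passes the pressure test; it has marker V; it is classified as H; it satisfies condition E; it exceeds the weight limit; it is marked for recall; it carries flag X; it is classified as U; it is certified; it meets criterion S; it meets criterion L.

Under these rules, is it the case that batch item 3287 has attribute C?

No

Forward chaining from the given facts derives: is rejected, has attribute Q, is classified as J, is classified as D, is within tolerance, is load-tested, passes visual inspection.
Rules concluding "it has attribute C": R4 needs "it meets spec"; R20 needs "it has marker B"; R21 needs "it has a calibration stamp" — none of these are established.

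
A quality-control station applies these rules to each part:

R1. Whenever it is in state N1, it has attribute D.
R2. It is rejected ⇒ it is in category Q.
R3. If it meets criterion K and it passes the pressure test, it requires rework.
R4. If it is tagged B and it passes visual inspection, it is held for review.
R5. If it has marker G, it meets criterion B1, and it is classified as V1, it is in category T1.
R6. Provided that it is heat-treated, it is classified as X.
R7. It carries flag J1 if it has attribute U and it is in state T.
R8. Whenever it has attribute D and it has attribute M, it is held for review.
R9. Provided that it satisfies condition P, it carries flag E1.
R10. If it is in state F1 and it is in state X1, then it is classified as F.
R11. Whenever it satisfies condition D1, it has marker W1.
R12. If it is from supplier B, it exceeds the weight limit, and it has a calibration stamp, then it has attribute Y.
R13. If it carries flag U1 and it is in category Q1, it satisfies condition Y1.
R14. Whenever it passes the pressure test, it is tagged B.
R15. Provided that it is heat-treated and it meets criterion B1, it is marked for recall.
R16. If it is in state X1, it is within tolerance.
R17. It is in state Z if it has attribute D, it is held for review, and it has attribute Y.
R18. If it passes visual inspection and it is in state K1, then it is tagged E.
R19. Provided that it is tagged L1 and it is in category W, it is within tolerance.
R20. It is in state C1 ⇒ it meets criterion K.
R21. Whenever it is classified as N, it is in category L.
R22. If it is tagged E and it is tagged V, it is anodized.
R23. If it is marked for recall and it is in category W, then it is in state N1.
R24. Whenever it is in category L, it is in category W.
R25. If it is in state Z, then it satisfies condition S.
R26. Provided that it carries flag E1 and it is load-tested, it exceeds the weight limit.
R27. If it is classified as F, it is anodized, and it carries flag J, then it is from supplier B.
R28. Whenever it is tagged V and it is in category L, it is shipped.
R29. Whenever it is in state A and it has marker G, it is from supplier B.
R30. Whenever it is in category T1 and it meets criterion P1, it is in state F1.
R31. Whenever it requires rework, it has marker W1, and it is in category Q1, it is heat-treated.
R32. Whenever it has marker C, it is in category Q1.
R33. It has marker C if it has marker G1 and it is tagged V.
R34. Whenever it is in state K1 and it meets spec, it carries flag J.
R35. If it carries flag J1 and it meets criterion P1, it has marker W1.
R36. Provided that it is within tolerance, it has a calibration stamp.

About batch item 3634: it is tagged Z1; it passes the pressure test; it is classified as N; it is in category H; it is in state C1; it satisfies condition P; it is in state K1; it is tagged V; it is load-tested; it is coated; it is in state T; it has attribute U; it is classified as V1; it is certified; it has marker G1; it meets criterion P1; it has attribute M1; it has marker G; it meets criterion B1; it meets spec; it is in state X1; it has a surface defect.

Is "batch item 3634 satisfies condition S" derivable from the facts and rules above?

No

Forward chaining from the given facts derives: is in category T1, carries flag J1, carries flag E1, is tagged B, is within tolerance, meets criterion K, is in category L, is in category W, exceeds the weight limit, is shipped, is in state F1, has marker C, carries flag J, has marker W1, has a calibration stamp, requires rework, is classified as F, is in category Q1, is heat-treated, is classified as X, is marked for recall, is in state N1, has attribute D.
The only rule concluding "it satisfies condition S" is R25, which needs "it is in state Z"; that is never established.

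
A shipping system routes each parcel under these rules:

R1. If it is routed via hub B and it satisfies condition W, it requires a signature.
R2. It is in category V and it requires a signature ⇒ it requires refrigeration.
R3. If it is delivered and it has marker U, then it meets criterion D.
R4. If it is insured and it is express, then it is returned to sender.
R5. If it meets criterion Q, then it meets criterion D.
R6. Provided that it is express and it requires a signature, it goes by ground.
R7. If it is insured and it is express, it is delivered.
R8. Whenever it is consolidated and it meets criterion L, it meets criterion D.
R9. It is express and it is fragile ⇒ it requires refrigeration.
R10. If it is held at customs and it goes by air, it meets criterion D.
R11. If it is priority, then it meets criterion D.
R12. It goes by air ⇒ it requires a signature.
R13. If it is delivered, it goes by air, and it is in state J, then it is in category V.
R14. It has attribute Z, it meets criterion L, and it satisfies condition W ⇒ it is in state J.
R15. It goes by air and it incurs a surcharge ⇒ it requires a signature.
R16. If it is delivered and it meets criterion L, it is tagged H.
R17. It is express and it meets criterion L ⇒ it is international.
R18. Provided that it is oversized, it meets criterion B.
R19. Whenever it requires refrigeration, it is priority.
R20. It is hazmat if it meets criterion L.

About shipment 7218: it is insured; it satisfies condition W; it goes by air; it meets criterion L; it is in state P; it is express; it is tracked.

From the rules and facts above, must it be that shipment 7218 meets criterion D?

No

Forward chaining from the given facts derives: is returned to sender, is delivered, requires a signature, is tagged H, is international, is hazmat, goes by ground.
Rules concluding "it meets criterion D": R3 needs "it has marker U"; R5 needs "it meets criterion Q"; R8 needs "it is consolidated"; R10 needs "it is held at customs"; R11 needs "it is priority" — none of these are established.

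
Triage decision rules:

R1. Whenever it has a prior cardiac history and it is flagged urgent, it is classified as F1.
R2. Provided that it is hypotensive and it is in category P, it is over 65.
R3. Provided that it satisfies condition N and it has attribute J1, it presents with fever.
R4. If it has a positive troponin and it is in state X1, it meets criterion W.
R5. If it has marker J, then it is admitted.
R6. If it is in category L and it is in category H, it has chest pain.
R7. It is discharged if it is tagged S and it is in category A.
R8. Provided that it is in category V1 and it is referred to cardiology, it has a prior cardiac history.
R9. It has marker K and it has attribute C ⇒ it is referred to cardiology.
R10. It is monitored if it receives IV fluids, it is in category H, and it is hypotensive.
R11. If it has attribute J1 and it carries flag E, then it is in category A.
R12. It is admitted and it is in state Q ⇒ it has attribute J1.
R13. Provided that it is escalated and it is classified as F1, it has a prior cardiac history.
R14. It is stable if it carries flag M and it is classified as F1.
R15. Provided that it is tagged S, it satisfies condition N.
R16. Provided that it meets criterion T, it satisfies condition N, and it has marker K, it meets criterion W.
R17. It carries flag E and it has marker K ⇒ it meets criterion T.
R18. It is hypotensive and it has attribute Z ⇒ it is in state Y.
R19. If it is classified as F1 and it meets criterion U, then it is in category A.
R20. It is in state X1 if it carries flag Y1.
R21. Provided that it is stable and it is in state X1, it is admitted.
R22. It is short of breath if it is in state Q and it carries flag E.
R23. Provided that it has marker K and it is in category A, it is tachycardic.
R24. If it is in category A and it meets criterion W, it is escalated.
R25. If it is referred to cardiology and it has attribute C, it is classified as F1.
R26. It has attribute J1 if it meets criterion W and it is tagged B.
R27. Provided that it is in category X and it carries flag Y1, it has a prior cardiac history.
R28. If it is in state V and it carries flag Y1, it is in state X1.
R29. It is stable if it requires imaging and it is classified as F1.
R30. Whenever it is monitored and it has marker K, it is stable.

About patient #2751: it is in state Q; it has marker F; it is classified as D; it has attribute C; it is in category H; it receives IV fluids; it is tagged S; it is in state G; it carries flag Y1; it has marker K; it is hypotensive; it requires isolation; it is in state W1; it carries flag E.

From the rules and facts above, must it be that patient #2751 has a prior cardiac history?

By R9 (it has marker K, it has attribute C): it is referred to cardiology.
By R10 (it receives IV fluids, it is in category H, it is hypotensive): it is monitored.
By R15 (it is tagged S): it satisfies condition N.
By R17 (it carries flag E, it has marker K): it meets criterion T.
By R20 (it carries flag Y1): it is in state X1.
By R25 (it is referred to cardiology, it has attribute C): it is classified as F1.
By R30 (it is monitored, it has marker K): it is stable.
By R16 (it meets criterion T, it satisfies condition N, it has marker K): it meets criterion W.
By R21 (it is stable, it is in state X1): it is admitted.
By R12 (it is admitted, it is in state Q): it has attribute J1.
By R11 (it has attribute J1, it carries flag E): it is in category A.
By R24 (it is in category A, it meets criterion W): it is escalated.
By R13 (it is escalated, it is classified as F1): it has a prior cardiac history.

Yes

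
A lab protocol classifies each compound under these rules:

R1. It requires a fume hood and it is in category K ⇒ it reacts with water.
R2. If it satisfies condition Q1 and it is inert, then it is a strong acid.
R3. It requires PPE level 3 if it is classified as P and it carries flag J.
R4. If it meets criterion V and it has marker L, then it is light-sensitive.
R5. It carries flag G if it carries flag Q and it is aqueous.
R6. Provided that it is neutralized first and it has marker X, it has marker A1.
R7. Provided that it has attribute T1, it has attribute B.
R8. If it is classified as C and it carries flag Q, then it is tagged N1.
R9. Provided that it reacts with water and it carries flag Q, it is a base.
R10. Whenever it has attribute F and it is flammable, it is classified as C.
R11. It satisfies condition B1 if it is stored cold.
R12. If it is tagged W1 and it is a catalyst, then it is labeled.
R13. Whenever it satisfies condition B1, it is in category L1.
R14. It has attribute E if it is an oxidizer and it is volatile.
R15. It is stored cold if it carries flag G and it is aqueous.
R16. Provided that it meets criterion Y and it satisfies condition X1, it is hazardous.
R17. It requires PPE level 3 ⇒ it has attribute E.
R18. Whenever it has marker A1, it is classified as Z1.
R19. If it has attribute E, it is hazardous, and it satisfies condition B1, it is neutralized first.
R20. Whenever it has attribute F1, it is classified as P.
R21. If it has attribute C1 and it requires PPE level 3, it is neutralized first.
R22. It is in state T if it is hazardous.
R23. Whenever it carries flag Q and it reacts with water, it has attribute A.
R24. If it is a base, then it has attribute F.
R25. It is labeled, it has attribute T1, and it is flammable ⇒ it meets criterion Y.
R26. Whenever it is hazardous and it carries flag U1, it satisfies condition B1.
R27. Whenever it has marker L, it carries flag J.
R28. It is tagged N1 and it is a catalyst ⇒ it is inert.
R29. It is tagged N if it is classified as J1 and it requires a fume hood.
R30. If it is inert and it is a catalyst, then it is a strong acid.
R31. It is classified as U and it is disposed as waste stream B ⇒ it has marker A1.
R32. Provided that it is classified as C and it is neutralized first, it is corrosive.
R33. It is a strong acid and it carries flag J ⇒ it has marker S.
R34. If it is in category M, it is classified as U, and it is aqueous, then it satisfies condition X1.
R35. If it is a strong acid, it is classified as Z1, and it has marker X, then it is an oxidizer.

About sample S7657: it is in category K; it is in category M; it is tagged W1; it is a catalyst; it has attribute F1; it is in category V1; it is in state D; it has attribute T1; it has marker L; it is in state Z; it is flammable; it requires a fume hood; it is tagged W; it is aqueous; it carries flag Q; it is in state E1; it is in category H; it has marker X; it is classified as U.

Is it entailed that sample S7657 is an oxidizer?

By R1 (it requires a fume hood, it is in category K): it reacts with water.
By R5 (it carries flag Q, it is aqueous): it carries flag G.
By R9 (it reacts with water, it carries flag Q): it is a base.
By R12 (it is tagged W1, it is a catalyst): it is labeled.
By R15 (it carries flag G, it is aqueous): it is stored cold.
By R20 (it has attribute F1): it is classified as P.
By R24 (it is a base): it has attribute F.
By R25 (it is labeled, it has attribute T1, it is flammable): it meets criterion Y.
By R27 (it has marker L): it carries flag J.
By R34 (it is in category M, it is classified as U, it is aqueous): it satisfies condition X1.
By R3 (it is classified as P, it carries flag J): it requires PPE level 3.
By R10 (it has attribute F, it is flammable): it is classified as C.
By R11 (it is stored cold): it satisfies condition B1.
By R16 (it meets criterion Y, it satisfies condition X1): it is hazardous.
By R17 (it requires PPE level 3): it has attribute E.
By R19 (it has attribute E, it is hazardous, it satisfies condition B1): it is neutralized first.
By R6 (it is neutralized first, it has marker X): it has marker A1.
By R8 (it is classified as C, it carries flag Q): it is tagged N1.
By R18 (it has marker A1): it is classified as Z1.
By R28 (it is tagged N1, it is a catalyst): it is inert.
By R30 (it is inert, it is a catalyst): it is a strong acid.
By R35 (it is a strong acid, it is classified as Z1, it has marker X): it is an oxidizer.

Yes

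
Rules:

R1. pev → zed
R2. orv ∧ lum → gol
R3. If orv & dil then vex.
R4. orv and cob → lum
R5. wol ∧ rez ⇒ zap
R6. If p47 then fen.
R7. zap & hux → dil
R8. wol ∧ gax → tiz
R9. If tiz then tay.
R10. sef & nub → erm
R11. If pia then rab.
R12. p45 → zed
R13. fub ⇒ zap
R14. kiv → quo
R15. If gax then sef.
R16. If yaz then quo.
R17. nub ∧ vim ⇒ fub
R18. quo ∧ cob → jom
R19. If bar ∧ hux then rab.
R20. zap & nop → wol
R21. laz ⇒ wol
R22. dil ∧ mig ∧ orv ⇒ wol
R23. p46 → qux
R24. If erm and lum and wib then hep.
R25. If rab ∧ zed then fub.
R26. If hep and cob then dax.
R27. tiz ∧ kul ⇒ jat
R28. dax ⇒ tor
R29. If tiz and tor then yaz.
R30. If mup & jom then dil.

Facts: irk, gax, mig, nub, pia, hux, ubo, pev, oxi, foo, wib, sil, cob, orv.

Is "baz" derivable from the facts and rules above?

No

Forward chaining from the given facts derives: zed, lum, rab, sef, fub, gol, erm, zap, hep, dax, tor, dil, wol, vex, tiz, tay, yaz, quo, jom.
No rule has baz as its conclusion, and it is not among the given facts.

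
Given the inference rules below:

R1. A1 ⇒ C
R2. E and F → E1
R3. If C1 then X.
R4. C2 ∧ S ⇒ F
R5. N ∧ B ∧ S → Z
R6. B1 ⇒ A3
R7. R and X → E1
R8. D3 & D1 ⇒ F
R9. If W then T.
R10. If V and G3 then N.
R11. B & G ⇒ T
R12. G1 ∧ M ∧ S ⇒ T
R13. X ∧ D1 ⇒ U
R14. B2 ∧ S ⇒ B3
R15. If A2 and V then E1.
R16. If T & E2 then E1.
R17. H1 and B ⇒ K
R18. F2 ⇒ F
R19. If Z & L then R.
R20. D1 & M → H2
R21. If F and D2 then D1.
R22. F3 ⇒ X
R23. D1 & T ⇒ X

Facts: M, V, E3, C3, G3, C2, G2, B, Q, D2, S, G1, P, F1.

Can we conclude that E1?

No

Forward chaining from the given facts derives: F, N, T, D1, X, Z, U, H2.
Rules concluding E1: R2 needs E; R7 needs R; R15 needs A2; R16 needs E2 — none of these are established.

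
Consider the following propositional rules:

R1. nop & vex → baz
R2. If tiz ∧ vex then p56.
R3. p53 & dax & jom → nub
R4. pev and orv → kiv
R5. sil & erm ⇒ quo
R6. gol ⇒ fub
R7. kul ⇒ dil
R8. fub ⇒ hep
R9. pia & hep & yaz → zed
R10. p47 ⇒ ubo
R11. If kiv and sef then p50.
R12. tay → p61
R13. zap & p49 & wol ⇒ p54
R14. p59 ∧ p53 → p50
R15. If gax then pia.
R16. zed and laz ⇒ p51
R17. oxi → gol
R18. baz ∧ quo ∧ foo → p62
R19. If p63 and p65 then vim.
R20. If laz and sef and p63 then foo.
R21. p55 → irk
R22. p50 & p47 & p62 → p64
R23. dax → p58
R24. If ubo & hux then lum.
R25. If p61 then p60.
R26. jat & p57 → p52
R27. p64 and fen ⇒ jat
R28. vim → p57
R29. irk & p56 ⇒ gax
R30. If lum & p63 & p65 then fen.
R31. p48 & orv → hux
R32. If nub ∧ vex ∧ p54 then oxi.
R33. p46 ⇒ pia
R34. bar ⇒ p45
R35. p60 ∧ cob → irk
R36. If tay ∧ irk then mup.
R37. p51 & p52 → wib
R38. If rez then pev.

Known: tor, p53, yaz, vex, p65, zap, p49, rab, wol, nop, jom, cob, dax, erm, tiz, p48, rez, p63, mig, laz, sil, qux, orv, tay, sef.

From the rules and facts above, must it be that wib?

No

Forward chaining from the given facts derives: baz, p56, nub, quo, p61, p54, vim, foo, p58, p60, p57, hux, oxi, irk, mup, pev, kiv, p50, gol, p62, gax, fub, hep, pia, zed, p51.
The only rule concluding wib is R37, which needs p52; that is never established.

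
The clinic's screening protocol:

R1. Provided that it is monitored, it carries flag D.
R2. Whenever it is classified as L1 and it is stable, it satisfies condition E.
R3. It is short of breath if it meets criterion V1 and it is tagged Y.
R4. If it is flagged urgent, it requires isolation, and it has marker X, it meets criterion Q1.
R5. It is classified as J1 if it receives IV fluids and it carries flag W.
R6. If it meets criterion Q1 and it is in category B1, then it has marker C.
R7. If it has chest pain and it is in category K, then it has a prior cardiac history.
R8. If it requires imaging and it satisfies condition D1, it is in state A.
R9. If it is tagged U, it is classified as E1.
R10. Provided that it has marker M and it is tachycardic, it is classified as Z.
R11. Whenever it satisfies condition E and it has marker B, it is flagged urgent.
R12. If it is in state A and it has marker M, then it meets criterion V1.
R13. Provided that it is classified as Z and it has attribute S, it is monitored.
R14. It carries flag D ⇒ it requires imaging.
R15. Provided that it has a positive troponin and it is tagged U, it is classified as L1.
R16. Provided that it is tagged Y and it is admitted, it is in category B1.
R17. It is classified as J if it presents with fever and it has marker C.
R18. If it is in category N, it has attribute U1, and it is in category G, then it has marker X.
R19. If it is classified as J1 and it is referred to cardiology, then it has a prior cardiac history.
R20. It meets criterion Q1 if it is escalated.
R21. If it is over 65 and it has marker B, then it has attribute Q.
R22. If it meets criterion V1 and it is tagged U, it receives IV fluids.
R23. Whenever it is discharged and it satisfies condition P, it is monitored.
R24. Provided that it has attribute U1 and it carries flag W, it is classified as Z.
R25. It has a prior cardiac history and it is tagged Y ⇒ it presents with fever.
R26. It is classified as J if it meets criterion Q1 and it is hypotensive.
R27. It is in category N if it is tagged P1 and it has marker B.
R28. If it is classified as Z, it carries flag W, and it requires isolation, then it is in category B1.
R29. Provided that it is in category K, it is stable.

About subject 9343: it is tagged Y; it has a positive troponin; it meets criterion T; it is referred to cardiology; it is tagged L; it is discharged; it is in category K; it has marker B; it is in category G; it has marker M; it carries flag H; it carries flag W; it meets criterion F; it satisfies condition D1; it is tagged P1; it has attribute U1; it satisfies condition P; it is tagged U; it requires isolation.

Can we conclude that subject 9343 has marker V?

Forward chaining from the given facts derives: is classified as E1, is classified as L1, is monitored, is classified as Z, is in category N, is in category B1, is stable, carries flag D, satisfies condition E, is flagged urgent, requires imaging, has marker X, meets criterion Q1, has marker C, is in state A, meets criterion V1, receives IV fluids, is short of breath, is classified as J1, has a prior cardiac history, presents with fever, is classified as J.
No rule has "it has marker V" as its conclusion, and it is not among the given facts.

No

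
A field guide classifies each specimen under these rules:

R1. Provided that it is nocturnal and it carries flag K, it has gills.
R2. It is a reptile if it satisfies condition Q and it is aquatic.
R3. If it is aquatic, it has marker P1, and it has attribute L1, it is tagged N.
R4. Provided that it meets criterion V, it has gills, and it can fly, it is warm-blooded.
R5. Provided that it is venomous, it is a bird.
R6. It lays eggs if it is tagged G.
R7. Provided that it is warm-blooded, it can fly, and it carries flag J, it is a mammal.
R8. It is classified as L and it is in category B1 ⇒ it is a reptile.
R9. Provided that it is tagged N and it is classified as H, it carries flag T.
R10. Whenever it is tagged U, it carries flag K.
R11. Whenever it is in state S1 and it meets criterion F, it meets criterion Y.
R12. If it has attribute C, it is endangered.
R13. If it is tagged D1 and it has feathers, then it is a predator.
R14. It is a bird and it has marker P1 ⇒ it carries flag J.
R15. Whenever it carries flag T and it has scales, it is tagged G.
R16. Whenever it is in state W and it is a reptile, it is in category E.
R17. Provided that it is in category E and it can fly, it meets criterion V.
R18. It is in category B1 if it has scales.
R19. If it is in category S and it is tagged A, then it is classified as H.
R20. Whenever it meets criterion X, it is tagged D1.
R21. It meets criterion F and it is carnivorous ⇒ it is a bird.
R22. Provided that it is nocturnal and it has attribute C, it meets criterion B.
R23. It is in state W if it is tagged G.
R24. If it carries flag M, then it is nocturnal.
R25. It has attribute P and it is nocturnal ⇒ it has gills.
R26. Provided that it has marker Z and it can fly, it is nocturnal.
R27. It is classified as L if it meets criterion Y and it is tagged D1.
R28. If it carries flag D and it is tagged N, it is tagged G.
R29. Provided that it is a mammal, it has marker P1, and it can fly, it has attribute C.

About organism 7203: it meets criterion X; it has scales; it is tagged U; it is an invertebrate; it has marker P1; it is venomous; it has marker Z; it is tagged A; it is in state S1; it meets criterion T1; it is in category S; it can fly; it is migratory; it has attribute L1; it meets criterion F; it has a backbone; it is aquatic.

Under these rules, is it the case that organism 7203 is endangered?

By R3 (it is aquatic, it has marker P1, it has attribute L1): it is tagged N.
By R5 (it is venomous): it is a bird.
By R10 (it is tagged U): it carries flag K.
By R11 (it is in state S1, it meets criterion F): it meets criterion Y.
By R14 (it is a bird, it has marker P1): it carries flag J.
By R18 (it has scales): it is in category B1.
By R19 (it is in category S, it is tagged A): it is classified as H.
By R20 (it meets criterion X): it is tagged D1.
By R26 (it has marker Z, it can fly): it is nocturnal.
By R27 (it meets criterion Y, it is tagged D1): it is classified as L.
By R1 (it is nocturnal, it carries flag K): it has gills.
By R8 (it is classified as L, it is in category B1): it is a reptile.
By R9 (it is tagged N, it is classified as H): it carries flag T.
By R15 (it carries flag T, it has scales): it is tagged G.
By R23 (it is tagged G): it is in state W.
By R16 (it is in state W, it is a reptile): it is in category E.
By R17 (it is in category E, it can fly): it meets criterion V.
By R4 (it meets criterion V, it has gills, it can fly): it is warm-blooded.
By R7 (it is warm-blooded, it can fly, it carries flag J): it is a mammal.
By R29 (it is a mammal, it has marker P1, it can fly): it has attribute C.
By R12 (it has attribute C): it is endangered.

Yes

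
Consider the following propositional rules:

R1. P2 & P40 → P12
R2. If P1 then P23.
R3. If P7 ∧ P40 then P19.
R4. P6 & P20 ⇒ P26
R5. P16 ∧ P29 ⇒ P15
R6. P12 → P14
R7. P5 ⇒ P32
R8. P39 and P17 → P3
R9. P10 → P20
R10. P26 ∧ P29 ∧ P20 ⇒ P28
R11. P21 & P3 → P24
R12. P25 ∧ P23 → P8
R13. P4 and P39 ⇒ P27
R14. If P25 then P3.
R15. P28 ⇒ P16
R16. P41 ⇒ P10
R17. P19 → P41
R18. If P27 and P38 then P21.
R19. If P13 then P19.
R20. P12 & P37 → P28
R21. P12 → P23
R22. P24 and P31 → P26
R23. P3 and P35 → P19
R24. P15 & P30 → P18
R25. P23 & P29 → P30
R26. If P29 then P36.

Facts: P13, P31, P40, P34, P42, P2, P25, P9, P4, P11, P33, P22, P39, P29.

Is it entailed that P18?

Forward chaining from the given facts derives: P12, P14, P27, P3, P19, P23, P30, P36, P8, P41, P10, P20.
The only rule concluding P18 is R24, which needs P15; that is never established.

No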